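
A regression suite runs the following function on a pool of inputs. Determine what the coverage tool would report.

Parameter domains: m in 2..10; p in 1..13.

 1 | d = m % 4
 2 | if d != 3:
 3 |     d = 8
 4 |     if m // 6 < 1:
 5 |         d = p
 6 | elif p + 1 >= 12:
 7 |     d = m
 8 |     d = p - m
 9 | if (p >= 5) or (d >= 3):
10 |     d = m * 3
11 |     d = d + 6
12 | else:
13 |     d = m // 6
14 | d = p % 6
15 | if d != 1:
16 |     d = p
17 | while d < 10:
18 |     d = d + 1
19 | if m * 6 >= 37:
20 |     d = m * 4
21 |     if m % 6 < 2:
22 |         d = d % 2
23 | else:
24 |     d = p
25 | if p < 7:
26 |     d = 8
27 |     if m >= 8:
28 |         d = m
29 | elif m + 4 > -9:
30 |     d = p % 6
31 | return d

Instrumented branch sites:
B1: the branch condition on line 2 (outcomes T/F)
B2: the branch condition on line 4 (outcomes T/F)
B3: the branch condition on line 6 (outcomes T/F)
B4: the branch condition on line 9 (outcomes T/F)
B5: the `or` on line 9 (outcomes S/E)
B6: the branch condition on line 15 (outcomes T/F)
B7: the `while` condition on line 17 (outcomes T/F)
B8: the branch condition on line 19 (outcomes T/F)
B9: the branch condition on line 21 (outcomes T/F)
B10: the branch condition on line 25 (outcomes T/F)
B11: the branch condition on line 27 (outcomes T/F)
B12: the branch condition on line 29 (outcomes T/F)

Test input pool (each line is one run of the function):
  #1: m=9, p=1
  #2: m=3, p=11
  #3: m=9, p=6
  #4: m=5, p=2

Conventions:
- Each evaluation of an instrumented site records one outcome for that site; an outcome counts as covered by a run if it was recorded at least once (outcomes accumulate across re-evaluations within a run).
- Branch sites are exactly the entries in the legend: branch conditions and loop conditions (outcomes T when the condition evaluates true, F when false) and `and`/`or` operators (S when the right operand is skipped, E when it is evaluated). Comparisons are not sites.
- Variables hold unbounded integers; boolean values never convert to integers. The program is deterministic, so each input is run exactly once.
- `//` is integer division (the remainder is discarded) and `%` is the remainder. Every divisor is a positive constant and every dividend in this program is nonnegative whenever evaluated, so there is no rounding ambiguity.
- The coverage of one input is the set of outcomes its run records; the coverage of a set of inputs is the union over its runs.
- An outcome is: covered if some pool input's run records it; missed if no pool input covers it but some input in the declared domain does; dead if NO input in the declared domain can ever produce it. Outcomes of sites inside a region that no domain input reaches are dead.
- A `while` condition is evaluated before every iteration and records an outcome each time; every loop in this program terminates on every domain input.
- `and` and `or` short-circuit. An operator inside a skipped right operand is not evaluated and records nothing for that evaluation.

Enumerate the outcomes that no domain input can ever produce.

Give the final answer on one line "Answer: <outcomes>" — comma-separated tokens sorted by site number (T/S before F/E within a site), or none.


sweeping the full domain (117 inputs) for each outcome:
  B12=F: no domain input ever produces it -> dead
  reachable outcomes have witnesses, e.g. B1=T (e.g. m=2, p=1), B1=F (e.g. m=3, p=1), B2=T (e.g. m=2, p=1), B2=F (e.g. m=6, p=1)
Answer: B12=F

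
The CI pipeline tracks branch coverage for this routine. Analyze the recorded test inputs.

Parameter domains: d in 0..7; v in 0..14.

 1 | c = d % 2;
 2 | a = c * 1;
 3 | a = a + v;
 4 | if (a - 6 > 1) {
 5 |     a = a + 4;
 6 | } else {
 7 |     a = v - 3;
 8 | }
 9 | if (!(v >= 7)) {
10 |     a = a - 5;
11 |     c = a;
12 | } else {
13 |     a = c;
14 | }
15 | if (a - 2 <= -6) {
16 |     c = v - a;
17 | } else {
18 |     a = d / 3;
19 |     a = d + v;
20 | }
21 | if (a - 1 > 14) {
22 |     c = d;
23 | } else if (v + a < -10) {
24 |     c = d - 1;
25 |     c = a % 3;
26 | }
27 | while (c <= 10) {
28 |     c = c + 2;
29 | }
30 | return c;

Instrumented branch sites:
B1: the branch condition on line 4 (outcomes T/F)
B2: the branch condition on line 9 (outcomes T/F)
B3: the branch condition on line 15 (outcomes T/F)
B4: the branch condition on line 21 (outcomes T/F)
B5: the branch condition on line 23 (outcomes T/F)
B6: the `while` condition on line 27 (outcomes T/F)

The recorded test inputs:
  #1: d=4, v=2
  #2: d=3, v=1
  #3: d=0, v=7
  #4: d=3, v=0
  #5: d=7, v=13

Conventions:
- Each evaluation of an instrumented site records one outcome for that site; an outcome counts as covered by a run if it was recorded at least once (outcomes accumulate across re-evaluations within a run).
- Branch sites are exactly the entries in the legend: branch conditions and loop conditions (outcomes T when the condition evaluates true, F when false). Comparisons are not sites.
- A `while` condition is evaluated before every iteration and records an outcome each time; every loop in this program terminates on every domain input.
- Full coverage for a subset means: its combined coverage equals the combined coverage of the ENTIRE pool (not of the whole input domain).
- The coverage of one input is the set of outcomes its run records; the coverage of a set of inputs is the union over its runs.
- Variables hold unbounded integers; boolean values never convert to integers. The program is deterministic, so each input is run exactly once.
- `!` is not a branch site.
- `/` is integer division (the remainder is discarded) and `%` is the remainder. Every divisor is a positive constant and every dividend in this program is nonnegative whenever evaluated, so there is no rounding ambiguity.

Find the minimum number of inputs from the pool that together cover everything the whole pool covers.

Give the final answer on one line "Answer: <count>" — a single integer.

input #1, d=4, v=2: outcomes B1=F, B2=T, B3=T, B4=F, B5=F, B6=T, B6=F
input #2, d=3, v=1: outcomes B1=F, B2=T, B3=T, B4=F, B5=F, B6=T, B6=F
input #3, d=0, v=7: outcomes B1=F, B2=F, B3=F, B4=F, B5=F, B6=T, B6=F
input #4, d=3, v=0: outcomes B1=F, B2=T, B3=T, B4=F, B5=F, B6=T, B6=F
input #5, d=7, v=13: outcomes B1=T, B2=F, B3=F, B4=T, B6=T, B6=F
pool-wide coverage (11 outcomes): B1=T, B1=F, B2=T, B2=F, B3=T, B3=F, B4=T, B4=F, B5=F, B6=T, B6=F
size 1 is not enough: best union over all size-1 subsets is 7/11
the canonical winner is {1, 5}: size 2, full 11-outcome coverage, earliest index list among size-2 covers

Answer: 2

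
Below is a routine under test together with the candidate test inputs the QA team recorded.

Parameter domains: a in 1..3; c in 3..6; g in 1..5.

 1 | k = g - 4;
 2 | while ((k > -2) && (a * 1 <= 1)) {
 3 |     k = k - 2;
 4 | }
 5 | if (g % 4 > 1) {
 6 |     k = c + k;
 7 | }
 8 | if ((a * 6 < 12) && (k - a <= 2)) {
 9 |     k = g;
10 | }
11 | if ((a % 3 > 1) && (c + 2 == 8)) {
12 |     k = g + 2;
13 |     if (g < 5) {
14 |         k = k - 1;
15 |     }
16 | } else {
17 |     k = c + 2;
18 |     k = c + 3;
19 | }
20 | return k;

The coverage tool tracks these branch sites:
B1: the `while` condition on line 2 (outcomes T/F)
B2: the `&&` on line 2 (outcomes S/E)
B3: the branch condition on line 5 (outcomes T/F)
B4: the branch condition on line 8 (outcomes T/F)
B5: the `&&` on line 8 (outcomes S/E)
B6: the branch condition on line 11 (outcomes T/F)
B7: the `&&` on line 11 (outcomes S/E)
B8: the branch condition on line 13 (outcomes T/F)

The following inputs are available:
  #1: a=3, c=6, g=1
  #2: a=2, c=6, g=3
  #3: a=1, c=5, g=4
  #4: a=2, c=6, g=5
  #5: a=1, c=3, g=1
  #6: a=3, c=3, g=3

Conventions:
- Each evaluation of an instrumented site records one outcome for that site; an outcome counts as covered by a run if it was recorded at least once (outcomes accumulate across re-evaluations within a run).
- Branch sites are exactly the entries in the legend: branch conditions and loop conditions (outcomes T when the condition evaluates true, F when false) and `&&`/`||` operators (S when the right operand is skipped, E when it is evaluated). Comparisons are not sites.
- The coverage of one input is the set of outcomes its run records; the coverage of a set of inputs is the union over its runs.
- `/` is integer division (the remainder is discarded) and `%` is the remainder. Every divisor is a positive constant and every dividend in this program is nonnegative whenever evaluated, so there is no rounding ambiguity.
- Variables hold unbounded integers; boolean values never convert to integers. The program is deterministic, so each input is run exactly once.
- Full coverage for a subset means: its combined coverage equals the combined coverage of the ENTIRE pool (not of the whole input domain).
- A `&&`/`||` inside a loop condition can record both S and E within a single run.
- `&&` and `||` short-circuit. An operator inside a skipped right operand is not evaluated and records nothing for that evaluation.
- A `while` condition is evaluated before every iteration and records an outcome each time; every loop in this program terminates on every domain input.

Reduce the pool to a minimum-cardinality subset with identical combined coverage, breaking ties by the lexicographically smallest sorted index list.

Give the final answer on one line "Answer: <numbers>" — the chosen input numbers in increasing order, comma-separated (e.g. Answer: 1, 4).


#1 (a=3, c=6, g=1) -> B2->S, B1->F, B3->F, B5->S, B4->F, B7->S, B6->F; covered: B1=F, B2=S, B3=F, B4=F, B5=S, B6=F, B7=S
#2 (a=2, c=6, g=3) -> B2->E, B1->F, B3->T, B5->S, B4->F, B7->E, B6->T, B8->T; covered: B1=F, B2=E, B3=T, B4=F, B5=S, B6=T, B7=E, B8=T
#3 (a=1, c=5, g=4) -> B2->E, B1->T, B2->S, B1->F, B3->F, B5->E, B4->T, B7->S, B6->F; covered: B1=T, B1=F, B2=S, B2=E, B3=F, B4=T, B5=E, B6=F, B7=S
#4 (a=2, c=6, g=5) -> B2->E, B1->F, B3->F, B5->S, B4->F, B7->E, B6->T, B8->F; covered: B1=F, B2=E, B3=F, B4=F, B5=S, B6=T, B7=E, B8=F
#5 (a=1, c=3, g=1) -> B2->S, B1->F, B3->F, B5->E, B4->T, B7->S, B6->F; covered: B1=F, B2=S, B3=F, B4=T, B5=E, B6=F, B7=S
#6 (a=3, c=3, g=3) -> B2->E, B1->F, B3->T, B5->S, B4->F, B7->S, B6->F; covered: B1=F, B2=E, B3=T, B4=F, B5=S, B6=F, B7=S
the full pool covers 16 outcomes: B1=T, B1=F, B2=S, B2=E, B3=T, B3=F, B4=T, B4=F, B5=S, B5=E, B6=T, B6=F, B7=S, B7=E, B8=T, B8=F
size 1 is not enough: best union over all size-1 subsets is 9/16
size 2 is not enough: best union over all size-2 subsets is 15/16
at size 3, {2, 3, 4} reaches all 16 outcomes; every lexicographically earlier size-3 subset fails
Answer: 2, 3, 4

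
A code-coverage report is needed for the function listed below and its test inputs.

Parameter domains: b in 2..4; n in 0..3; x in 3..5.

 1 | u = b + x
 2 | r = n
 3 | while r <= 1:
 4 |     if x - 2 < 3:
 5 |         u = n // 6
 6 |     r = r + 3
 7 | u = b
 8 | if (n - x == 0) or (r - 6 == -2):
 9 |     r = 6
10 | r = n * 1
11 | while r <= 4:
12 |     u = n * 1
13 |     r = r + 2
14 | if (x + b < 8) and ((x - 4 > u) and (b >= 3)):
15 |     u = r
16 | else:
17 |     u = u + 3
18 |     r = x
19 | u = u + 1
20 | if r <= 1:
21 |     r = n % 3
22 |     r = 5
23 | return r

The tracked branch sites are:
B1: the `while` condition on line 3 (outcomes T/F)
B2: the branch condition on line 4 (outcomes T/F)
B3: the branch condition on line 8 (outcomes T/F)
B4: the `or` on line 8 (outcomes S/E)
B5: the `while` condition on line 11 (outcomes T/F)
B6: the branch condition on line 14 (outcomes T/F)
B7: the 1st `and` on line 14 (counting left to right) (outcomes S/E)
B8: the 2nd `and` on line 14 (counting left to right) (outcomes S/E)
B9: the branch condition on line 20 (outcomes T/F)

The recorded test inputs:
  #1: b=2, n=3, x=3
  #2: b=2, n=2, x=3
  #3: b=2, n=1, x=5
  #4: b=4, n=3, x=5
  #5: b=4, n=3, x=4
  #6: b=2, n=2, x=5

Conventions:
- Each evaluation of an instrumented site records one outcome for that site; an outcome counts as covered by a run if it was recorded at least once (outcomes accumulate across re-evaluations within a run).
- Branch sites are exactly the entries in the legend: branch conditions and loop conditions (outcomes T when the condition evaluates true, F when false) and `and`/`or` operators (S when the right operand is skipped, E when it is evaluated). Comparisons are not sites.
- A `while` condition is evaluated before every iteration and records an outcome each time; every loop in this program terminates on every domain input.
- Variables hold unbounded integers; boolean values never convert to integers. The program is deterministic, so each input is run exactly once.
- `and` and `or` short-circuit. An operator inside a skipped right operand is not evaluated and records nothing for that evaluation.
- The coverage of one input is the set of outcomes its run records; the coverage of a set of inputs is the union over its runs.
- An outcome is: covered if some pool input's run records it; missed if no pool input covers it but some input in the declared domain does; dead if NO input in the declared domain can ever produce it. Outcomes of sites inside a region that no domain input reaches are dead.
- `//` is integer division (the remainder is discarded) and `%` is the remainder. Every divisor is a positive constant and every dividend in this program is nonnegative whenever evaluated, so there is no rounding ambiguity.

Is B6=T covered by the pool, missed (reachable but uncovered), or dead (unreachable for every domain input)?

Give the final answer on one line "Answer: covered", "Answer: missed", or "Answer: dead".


no pool input records B6=T
checking all 36 inputs in the declared domain: B6=T is never recorded -> dead
Answer: dead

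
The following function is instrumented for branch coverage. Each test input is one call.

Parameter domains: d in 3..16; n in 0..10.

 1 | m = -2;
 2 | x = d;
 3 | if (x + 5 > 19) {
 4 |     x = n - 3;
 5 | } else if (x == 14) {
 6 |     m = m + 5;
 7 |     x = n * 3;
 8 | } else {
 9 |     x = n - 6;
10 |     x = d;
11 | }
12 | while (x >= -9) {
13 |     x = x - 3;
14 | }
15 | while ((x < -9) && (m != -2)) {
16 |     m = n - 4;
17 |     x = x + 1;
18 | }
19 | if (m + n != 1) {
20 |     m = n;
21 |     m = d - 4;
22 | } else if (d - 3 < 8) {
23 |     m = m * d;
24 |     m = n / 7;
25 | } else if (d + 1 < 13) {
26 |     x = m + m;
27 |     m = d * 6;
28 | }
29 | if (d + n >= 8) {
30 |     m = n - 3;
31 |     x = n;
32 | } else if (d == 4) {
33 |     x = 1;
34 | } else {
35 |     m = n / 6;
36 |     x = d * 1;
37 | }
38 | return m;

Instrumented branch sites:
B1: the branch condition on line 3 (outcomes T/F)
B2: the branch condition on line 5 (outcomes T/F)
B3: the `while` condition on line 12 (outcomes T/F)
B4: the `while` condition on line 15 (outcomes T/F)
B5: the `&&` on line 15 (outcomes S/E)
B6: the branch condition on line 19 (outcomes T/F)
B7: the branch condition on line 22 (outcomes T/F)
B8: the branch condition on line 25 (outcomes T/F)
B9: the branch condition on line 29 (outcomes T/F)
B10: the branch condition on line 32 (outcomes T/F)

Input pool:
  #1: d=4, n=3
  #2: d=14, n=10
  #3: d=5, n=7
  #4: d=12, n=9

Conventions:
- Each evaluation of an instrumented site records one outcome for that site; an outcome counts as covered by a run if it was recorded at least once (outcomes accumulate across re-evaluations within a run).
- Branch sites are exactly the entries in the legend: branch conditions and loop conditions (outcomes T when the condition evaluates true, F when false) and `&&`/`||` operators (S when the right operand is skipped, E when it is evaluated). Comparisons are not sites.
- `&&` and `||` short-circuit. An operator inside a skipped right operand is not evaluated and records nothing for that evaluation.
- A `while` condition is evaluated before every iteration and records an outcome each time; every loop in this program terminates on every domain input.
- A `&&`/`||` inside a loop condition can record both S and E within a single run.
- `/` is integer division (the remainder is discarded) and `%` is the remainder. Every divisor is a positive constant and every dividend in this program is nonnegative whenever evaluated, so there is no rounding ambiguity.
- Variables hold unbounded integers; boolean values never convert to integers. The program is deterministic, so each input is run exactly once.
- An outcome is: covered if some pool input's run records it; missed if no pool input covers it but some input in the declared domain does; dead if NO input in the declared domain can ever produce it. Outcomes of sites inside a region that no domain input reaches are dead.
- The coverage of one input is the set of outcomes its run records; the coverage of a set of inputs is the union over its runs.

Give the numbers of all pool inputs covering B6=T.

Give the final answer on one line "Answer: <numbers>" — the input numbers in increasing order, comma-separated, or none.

input #1 (d=4, n=3): never hits B6=T
input #2 (d=14, n=10): hits B6=T
input #3 (d=5, n=7): hits B6=T
input #4 (d=12, n=9): hits B6=T

Answer: 2, 3, 4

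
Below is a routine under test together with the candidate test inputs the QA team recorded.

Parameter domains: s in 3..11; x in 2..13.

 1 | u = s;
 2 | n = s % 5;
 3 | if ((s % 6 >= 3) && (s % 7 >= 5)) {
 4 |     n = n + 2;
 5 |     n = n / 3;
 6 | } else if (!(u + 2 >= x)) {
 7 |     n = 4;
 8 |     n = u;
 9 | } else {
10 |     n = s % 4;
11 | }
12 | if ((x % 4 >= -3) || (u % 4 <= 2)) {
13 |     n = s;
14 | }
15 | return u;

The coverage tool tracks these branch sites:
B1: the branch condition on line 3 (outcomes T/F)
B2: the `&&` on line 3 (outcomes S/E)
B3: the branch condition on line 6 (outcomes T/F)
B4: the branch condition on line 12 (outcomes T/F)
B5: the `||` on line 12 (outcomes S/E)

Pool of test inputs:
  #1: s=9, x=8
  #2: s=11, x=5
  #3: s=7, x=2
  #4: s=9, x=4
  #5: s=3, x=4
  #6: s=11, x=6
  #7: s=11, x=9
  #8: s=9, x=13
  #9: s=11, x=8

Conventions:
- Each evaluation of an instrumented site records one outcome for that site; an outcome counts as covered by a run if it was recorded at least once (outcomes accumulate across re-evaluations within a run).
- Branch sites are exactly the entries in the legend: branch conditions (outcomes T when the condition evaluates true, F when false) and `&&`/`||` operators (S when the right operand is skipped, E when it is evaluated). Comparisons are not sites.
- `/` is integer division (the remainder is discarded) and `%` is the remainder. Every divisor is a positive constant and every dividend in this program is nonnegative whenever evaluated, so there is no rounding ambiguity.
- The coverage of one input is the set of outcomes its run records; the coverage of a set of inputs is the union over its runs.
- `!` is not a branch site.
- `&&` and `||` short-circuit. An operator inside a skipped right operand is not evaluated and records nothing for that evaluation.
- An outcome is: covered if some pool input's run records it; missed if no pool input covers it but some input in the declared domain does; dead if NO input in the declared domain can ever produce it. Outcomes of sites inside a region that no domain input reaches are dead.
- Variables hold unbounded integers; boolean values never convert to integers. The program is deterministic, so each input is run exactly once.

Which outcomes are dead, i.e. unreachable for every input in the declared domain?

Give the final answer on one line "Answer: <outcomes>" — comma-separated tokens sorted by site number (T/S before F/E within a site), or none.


running all 108 domain inputs and tallying outcomes:
  B4=F: never recorded by any domain input -> dead
  B5=E: never recorded by any domain input -> dead
  reachable outcomes have witnesses, e.g. B1=T (e.g. s=5, x=2), B1=F (e.g. s=3, x=2), B2=S (e.g. s=6, x=2), B2=E (e.g. s=3, x=2)
Answer: B4=F, B5=E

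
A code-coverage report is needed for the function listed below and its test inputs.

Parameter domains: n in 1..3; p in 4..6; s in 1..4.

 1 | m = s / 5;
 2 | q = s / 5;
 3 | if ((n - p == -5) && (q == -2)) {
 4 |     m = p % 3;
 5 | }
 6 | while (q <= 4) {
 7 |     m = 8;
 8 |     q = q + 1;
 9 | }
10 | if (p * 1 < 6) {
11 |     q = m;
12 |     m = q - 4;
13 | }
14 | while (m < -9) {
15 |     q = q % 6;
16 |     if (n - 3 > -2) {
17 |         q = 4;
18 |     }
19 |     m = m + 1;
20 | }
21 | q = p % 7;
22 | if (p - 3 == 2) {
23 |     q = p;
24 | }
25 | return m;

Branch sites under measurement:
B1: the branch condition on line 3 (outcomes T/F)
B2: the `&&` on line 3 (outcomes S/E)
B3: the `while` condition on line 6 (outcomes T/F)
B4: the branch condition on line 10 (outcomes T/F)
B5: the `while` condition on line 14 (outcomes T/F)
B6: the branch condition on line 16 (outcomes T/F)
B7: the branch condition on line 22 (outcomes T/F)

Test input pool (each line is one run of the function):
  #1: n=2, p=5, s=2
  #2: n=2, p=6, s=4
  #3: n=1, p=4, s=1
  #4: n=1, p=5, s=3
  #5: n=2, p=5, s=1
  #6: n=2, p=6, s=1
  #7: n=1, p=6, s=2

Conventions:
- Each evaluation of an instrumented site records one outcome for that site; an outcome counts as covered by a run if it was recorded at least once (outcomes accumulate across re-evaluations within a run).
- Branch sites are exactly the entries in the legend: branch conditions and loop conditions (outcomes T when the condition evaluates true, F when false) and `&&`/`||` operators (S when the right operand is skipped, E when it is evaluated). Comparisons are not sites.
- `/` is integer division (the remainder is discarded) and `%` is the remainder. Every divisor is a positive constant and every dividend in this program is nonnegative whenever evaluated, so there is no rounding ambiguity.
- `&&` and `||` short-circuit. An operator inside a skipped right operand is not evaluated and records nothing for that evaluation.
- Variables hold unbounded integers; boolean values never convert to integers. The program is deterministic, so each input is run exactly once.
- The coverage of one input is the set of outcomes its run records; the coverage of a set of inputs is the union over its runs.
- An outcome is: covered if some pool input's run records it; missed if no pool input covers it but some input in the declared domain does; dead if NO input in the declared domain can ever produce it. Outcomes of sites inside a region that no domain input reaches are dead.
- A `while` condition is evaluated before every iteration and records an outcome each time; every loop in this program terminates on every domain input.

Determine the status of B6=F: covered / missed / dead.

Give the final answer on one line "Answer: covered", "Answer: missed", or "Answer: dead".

no pool input records B6=F
checking all 36 inputs in the declared domain: B6=F is never recorded -> dead

Answer: dead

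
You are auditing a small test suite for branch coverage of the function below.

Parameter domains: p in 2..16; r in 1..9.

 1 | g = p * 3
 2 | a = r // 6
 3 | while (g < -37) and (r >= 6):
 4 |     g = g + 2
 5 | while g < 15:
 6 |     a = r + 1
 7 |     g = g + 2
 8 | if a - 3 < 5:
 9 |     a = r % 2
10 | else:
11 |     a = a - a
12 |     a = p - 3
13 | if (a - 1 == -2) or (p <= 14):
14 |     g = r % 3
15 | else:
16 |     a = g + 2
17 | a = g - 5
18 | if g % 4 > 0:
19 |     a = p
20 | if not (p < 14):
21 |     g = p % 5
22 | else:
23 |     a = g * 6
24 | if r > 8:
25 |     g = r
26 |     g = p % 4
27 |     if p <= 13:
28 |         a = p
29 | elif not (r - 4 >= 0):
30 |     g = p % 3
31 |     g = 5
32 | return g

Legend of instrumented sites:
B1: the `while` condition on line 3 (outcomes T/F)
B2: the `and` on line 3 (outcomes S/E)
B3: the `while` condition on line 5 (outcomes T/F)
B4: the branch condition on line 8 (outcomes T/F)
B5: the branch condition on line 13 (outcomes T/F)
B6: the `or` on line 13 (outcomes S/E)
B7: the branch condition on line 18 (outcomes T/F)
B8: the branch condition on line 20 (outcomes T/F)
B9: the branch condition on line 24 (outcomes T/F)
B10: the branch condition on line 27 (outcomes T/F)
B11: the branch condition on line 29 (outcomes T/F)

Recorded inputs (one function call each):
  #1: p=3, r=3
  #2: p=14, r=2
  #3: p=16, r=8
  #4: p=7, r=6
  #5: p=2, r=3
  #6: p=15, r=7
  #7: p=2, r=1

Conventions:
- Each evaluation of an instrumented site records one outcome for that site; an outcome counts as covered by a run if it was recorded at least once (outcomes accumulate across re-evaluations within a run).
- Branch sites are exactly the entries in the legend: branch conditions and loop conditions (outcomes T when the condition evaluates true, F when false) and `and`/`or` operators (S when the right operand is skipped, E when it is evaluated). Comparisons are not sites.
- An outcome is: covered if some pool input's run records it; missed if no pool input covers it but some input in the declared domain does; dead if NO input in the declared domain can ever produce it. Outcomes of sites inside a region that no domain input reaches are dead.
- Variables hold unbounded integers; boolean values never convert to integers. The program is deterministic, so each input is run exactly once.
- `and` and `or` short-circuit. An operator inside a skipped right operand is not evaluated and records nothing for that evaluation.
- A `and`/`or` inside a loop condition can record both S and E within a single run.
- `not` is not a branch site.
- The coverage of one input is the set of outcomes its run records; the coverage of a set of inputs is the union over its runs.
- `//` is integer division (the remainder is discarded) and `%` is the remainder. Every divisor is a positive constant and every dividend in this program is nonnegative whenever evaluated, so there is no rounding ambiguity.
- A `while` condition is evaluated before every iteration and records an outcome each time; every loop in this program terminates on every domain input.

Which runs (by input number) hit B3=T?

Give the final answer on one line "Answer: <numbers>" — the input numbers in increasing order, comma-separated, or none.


input #1 (p=3, r=3): produces B3=T
input #2 (p=14, r=2): does not produce B3=T
input #3 (p=16, r=8): does not produce B3=T
input #4 (p=7, r=6): does not produce B3=T
input #5 (p=2, r=3): produces B3=T
input #6 (p=15, r=7): does not produce B3=T
input #7 (p=2, r=1): produces B3=T
Answer: 1, 5, 7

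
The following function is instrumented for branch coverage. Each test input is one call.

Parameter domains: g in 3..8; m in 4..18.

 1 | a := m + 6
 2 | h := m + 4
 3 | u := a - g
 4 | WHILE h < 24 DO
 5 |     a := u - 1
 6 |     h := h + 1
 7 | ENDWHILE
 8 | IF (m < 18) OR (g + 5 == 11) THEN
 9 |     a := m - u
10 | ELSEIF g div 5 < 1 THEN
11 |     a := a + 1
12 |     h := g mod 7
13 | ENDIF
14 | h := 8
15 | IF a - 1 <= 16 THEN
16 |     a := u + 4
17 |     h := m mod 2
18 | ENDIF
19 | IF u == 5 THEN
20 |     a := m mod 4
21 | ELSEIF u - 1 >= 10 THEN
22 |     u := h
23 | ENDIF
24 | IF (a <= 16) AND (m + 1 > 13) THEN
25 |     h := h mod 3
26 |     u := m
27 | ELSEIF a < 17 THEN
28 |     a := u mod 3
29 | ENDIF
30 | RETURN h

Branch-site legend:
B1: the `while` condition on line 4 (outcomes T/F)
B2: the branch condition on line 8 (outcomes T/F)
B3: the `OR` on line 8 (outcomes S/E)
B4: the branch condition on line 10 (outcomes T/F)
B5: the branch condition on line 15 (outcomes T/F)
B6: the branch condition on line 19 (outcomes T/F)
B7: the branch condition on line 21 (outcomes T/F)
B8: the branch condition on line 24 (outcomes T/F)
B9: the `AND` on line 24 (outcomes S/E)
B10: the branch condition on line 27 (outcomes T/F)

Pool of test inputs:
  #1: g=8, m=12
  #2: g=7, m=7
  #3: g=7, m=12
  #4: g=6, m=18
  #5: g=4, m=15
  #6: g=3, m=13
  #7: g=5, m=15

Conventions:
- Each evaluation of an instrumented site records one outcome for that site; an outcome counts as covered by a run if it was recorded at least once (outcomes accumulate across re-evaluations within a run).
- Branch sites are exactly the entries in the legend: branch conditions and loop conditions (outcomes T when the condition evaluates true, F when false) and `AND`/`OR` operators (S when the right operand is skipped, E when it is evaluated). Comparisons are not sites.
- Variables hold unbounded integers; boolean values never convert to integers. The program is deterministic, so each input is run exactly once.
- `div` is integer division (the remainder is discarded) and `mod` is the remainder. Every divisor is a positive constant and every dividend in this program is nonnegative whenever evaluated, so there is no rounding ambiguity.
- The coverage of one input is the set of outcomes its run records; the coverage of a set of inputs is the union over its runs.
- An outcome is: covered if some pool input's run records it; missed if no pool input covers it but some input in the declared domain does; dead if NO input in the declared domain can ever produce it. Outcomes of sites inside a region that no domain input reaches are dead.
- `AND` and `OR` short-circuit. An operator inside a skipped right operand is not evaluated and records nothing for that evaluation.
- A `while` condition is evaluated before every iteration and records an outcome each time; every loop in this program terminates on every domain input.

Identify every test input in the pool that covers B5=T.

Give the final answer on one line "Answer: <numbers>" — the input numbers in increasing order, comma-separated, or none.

input #1 (g=8, m=12): covers B5=T
input #2 (g=7, m=7): covers B5=T
input #3 (g=7, m=12): covers B5=T
input #4 (g=6, m=18): covers B5=T
input #5 (g=4, m=15): covers B5=T
input #6 (g=3, m=13): covers B5=T
input #7 (g=5, m=15): covers B5=T

Answer: 1, 2, 3, 4, 5, 6, 7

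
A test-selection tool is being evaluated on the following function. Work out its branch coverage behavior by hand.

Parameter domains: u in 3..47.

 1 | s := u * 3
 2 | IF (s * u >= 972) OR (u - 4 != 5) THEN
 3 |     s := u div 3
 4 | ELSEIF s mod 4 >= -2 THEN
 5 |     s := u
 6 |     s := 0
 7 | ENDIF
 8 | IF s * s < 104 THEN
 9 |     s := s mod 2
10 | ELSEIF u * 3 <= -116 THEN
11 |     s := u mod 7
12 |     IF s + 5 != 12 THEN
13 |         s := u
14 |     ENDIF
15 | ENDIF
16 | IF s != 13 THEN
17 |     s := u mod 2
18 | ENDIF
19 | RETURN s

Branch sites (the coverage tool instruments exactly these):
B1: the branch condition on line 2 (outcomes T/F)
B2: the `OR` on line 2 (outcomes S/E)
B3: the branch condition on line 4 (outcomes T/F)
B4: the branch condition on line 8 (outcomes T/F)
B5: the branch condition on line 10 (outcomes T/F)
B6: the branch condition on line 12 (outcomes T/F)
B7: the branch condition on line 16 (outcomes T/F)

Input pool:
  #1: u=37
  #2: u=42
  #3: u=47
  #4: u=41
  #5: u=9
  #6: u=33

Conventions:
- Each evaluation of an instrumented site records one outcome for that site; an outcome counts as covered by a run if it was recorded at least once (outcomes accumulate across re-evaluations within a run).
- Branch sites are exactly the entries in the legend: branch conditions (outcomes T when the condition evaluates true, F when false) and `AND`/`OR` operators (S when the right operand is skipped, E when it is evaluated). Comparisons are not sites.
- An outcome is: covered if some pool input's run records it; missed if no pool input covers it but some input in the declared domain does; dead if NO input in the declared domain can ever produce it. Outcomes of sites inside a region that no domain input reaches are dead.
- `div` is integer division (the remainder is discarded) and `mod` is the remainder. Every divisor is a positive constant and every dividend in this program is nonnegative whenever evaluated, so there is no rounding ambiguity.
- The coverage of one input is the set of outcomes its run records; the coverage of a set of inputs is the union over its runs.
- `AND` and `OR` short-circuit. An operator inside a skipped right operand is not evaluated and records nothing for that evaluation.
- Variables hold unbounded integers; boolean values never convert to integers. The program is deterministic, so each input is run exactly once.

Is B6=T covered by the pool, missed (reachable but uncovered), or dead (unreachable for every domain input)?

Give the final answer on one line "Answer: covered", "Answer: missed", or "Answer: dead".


no pool input records B6=T
checking all 45 inputs in the declared domain: B6=T is never recorded -> dead
Answer: dead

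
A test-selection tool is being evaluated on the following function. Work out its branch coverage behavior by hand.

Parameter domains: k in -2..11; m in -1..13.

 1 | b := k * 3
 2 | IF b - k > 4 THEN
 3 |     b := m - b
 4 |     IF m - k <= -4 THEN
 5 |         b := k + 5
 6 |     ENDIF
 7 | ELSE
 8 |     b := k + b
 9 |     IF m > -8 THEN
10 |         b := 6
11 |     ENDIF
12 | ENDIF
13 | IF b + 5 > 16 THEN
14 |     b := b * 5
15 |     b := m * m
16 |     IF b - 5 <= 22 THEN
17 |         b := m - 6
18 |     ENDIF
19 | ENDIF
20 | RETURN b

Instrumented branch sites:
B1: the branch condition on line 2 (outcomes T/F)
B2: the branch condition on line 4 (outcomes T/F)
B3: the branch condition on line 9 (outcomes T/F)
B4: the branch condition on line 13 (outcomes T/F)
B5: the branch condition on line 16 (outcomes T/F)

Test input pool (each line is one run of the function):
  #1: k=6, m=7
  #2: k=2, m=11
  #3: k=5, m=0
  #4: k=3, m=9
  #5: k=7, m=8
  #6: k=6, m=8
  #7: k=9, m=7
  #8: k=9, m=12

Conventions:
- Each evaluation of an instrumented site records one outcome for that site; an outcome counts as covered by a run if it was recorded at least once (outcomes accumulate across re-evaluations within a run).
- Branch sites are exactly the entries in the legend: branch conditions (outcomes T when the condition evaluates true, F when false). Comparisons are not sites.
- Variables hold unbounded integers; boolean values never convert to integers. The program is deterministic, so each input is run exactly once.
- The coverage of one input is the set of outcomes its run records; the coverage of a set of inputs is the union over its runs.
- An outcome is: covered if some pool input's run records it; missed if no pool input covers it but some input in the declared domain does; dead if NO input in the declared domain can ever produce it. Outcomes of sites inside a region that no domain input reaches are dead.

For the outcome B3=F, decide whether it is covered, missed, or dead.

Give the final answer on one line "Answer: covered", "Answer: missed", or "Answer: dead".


no pool input records B3=F
checking all 210 inputs in the declared domain: B3=F is never recorded -> dead
Answer: dead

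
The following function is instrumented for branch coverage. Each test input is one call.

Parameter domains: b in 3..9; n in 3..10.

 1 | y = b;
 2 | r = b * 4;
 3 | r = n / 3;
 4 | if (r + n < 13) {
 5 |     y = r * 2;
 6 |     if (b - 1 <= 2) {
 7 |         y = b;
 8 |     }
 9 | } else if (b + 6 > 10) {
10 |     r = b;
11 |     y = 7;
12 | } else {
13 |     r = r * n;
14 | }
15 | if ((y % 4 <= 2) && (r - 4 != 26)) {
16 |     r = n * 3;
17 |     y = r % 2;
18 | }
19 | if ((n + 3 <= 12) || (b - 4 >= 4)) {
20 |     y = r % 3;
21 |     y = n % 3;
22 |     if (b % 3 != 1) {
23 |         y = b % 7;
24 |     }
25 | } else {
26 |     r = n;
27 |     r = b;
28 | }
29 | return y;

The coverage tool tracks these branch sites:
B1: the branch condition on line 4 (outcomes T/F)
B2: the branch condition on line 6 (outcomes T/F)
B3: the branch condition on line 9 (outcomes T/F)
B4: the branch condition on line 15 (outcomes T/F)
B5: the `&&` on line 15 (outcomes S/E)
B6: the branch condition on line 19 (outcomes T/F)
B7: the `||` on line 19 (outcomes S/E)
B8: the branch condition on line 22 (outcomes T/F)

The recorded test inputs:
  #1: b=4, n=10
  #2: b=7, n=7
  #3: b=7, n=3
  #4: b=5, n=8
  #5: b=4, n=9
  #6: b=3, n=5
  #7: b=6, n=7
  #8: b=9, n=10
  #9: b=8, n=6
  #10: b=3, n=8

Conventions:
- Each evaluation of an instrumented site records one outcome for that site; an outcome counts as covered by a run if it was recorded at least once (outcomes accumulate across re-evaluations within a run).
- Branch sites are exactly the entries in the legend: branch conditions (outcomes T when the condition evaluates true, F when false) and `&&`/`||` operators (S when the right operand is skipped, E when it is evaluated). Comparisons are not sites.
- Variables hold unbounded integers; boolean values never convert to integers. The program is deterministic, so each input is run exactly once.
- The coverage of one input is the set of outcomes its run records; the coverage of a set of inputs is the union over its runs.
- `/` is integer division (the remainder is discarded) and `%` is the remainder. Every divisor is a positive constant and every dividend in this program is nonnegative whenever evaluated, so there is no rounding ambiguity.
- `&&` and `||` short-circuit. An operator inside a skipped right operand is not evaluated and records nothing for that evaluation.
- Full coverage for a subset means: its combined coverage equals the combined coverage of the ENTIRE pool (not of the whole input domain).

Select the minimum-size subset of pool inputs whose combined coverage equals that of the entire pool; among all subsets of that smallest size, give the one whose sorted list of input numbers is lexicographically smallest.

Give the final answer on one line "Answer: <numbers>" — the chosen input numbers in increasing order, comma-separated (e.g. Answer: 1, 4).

input #1, b=4, n=10: outcomes B1=F, B3=F, B4=F, B5=E, B6=F, B7=E
input #2, b=7, n=7: outcomes B1=T, B2=F, B4=T, B5=E, B6=T, B7=S, B8=F
input #3, b=7, n=3: outcomes B1=T, B2=F, B4=T, B5=E, B6=T, B7=S, B8=F
input #4, b=5, n=8: outcomes B1=T, B2=F, B4=T, B5=E, B6=T, B7=S, B8=T
input #5, b=4, n=9: outcomes B1=T, B2=F, B4=T, B5=E, B6=T, B7=S, B8=F
input #6, b=3, n=5: outcomes B1=T, B2=T, B4=F, B5=S, B6=T, B7=S, B8=T
input #7, b=6, n=7: outcomes B1=T, B2=F, B4=T, B5=E, B6=T, B7=S, B8=T
input #8, b=9, n=10: outcomes B1=F, B3=T, B4=F, B5=S, B6=T, B7=E, B8=T
input #9, b=8, n=6: outcomes B1=T, B2=F, B4=T, B5=E, B6=T, B7=S, B8=T
input #10, b=3, n=8: outcomes B1=T, B2=T, B4=F, B5=S, B6=T, B7=S, B8=T
pool-wide coverage (16 outcomes): B1=T, B1=F, B2=T, B2=F, B3=T, B3=F, B4=T, B4=F, B5=S, B5=E, B6=T, B6=F, B7=S, B7=E, B8=T, B8=F
every size-1 subset falls short of the 16 outcomes (best: 7/16)
every size-2 subset falls short of the 16 outcomes (best: 13/16)
every size-3 subset falls short of the 16 outcomes (best: 15/16)
at size 4, {1, 2, 6, 8} reaches all 16 outcomes; every lexicographically earlier size-4 subset fails

Answer: 1, 2, 6, 8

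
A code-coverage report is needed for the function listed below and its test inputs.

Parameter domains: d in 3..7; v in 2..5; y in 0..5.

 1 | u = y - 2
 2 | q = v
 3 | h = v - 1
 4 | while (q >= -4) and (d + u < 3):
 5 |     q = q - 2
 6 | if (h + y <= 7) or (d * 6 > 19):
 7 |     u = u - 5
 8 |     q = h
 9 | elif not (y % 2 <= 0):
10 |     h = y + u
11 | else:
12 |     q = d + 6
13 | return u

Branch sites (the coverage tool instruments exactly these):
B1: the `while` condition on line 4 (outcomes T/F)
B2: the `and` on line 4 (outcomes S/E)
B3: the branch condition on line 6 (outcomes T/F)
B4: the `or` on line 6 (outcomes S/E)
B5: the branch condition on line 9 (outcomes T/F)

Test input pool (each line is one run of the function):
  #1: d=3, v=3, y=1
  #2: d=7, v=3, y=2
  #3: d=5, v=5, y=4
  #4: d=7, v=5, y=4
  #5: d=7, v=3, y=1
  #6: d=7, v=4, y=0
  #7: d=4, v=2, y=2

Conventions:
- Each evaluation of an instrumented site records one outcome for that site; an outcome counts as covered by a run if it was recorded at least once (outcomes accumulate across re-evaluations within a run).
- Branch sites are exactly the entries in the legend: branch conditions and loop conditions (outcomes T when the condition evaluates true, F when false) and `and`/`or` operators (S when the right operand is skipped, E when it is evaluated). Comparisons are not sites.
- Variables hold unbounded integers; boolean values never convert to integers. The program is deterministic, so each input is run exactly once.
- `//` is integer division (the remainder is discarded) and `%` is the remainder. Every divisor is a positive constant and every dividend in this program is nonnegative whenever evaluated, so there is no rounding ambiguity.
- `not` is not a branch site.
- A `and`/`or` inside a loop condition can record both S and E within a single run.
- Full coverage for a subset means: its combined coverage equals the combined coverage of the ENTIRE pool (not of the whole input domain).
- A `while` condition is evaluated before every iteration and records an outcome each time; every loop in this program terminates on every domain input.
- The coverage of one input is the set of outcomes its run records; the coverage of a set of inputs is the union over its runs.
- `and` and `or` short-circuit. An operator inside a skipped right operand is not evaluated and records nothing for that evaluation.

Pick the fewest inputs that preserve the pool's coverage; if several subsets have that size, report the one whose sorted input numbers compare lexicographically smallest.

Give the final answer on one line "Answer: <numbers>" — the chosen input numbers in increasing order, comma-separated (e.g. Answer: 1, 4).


#1 (d=3, v=3, y=1) -> B2->E, B1->T, B2->E, B1->T, B2->E, B1->T, B2->E, B1->T, B2->S, B1->F, B4->S, B3->T; covered: B1=T, B1=F, B2=S, B2=E, B3=T, B4=S
#2 (d=7, v=3, y=2) -> B2->E, B1->F, B4->S, B3->T; covered: B1=F, B2=E, B3=T, B4=S
#3 (d=5, v=5, y=4) -> B2->E, B1->F, B4->E, B3->T; covered: B1=F, B2=E, B3=T, B4=E
#4 (d=7, v=5, y=4) -> B2->E, B1->F, B4->E, B3->T; covered: B1=F, B2=E, B3=T, B4=E
#5 (d=7, v=3, y=1) -> B2->E, B1->F, B4->S, B3->T; covered: B1=F, B2=E, B3=T, B4=S
#6 (d=7, v=4, y=0) -> B2->E, B1->F, B4->S, B3->T; covered: B1=F, B2=E, B3=T, B4=S
#7 (d=4, v=2, y=2) -> B2->E, B1->F, B4->S, B3->T; covered: B1=F, B2=E, B3=T, B4=S
pool-wide coverage (7 outcomes): B1=T, B1=F, B2=S, B2=E, B3=T, B4=S, B4=E
no size-1 subset reaches all 7 outcomes (best union: 6/7)
inputs {1, 3} (size 2) cover everything; no size-2 subset with a lexicographically smaller index list covers all 7
Answer: 1, 3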